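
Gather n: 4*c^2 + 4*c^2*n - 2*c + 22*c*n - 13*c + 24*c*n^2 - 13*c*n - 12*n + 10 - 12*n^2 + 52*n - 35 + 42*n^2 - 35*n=4*c^2 - 15*c + n^2*(24*c + 30) + n*(4*c^2 + 9*c + 5) - 25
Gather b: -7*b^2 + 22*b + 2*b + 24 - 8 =-7*b^2 + 24*b + 16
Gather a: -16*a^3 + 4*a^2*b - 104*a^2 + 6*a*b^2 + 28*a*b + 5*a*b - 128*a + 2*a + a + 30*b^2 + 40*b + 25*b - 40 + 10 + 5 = -16*a^3 + a^2*(4*b - 104) + a*(6*b^2 + 33*b - 125) + 30*b^2 + 65*b - 25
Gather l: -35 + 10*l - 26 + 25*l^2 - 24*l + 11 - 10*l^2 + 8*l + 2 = 15*l^2 - 6*l - 48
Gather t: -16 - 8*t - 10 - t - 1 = -9*t - 27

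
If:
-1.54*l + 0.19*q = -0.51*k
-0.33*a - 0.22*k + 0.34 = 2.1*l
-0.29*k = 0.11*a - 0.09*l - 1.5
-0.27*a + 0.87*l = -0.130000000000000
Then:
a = -0.52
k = 5.27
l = -0.31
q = -16.66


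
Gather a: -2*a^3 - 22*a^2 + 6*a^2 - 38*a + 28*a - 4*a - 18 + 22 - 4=-2*a^3 - 16*a^2 - 14*a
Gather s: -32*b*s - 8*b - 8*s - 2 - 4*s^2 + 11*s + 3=-8*b - 4*s^2 + s*(3 - 32*b) + 1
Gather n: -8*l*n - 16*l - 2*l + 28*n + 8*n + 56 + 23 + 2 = -18*l + n*(36 - 8*l) + 81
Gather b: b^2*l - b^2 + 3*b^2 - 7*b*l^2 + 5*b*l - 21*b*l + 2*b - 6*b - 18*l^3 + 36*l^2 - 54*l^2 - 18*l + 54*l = b^2*(l + 2) + b*(-7*l^2 - 16*l - 4) - 18*l^3 - 18*l^2 + 36*l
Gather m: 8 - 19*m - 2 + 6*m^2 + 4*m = 6*m^2 - 15*m + 6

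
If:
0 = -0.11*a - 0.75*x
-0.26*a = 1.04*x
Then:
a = 0.00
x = 0.00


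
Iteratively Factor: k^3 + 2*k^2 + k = (k + 1)*(k^2 + k) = k*(k + 1)*(k + 1)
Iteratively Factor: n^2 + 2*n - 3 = (n - 1)*(n + 3)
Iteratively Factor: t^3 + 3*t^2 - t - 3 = (t + 1)*(t^2 + 2*t - 3) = (t + 1)*(t + 3)*(t - 1)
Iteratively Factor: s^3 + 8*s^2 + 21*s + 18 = (s + 3)*(s^2 + 5*s + 6) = (s + 3)^2*(s + 2)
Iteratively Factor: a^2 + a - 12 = (a + 4)*(a - 3)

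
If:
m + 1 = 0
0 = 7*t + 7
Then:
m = -1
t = -1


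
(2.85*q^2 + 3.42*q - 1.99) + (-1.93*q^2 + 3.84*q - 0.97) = 0.92*q^2 + 7.26*q - 2.96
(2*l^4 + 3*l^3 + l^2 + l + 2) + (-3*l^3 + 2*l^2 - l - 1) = 2*l^4 + 3*l^2 + 1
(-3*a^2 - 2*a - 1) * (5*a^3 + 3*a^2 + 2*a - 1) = -15*a^5 - 19*a^4 - 17*a^3 - 4*a^2 + 1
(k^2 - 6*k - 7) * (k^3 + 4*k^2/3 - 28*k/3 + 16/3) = k^5 - 14*k^4/3 - 73*k^3/3 + 52*k^2 + 100*k/3 - 112/3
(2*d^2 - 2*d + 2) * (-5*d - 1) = -10*d^3 + 8*d^2 - 8*d - 2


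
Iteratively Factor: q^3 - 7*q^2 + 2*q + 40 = (q - 4)*(q^2 - 3*q - 10) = (q - 4)*(q + 2)*(q - 5)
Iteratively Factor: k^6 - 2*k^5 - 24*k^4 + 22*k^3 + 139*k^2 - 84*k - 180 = (k - 2)*(k^5 - 24*k^3 - 26*k^2 + 87*k + 90) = (k - 2)*(k + 1)*(k^4 - k^3 - 23*k^2 - 3*k + 90) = (k - 5)*(k - 2)*(k + 1)*(k^3 + 4*k^2 - 3*k - 18) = (k - 5)*(k - 2)*(k + 1)*(k + 3)*(k^2 + k - 6) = (k - 5)*(k - 2)^2*(k + 1)*(k + 3)*(k + 3)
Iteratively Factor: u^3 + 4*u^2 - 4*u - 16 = (u + 2)*(u^2 + 2*u - 8) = (u + 2)*(u + 4)*(u - 2)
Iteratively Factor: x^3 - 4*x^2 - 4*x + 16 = (x - 4)*(x^2 - 4) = (x - 4)*(x - 2)*(x + 2)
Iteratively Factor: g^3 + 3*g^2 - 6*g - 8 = (g - 2)*(g^2 + 5*g + 4) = (g - 2)*(g + 1)*(g + 4)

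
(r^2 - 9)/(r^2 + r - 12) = (r + 3)/(r + 4)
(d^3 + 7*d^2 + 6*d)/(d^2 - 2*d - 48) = d*(d + 1)/(d - 8)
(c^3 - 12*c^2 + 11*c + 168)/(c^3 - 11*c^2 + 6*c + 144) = (c - 7)/(c - 6)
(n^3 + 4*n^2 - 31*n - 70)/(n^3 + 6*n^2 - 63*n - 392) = (n^2 - 3*n - 10)/(n^2 - n - 56)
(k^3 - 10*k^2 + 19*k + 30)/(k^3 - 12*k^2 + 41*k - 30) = (k + 1)/(k - 1)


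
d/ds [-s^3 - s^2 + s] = -3*s^2 - 2*s + 1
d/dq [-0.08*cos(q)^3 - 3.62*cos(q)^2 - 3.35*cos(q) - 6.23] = (0.24*cos(q)^2 + 7.24*cos(q) + 3.35)*sin(q)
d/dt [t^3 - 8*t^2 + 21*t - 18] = 3*t^2 - 16*t + 21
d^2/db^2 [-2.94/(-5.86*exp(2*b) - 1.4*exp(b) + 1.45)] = (2.94*(11.72*exp(b) + 1.4)*(23.44*exp(b) + 2.8)*exp(b) - (68.9136*exp(b) + 4.116)*(5.86*exp(2*b) + 1.4*exp(b) - 1.45))*exp(b)/(5.86*exp(2*b) + 1.4*exp(b) - 1.45)^3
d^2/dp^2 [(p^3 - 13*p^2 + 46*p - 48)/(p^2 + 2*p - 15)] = 182/(p^3 + 15*p^2 + 75*p + 125)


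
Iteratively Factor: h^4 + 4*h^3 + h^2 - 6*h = (h - 1)*(h^3 + 5*h^2 + 6*h) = (h - 1)*(h + 3)*(h^2 + 2*h) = h*(h - 1)*(h + 3)*(h + 2)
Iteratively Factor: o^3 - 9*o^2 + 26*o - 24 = (o - 4)*(o^2 - 5*o + 6) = (o - 4)*(o - 3)*(o - 2)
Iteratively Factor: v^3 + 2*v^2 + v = (v + 1)*(v^2 + v) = v*(v + 1)*(v + 1)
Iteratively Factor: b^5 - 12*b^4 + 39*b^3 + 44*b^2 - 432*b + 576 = (b - 3)*(b^4 - 9*b^3 + 12*b^2 + 80*b - 192) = (b - 3)*(b + 3)*(b^3 - 12*b^2 + 48*b - 64) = (b - 4)*(b - 3)*(b + 3)*(b^2 - 8*b + 16) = (b - 4)^2*(b - 3)*(b + 3)*(b - 4)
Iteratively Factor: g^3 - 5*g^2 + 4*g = (g - 1)*(g^2 - 4*g) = (g - 4)*(g - 1)*(g)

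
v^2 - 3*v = v*(v - 3)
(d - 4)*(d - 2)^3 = d^4 - 10*d^3 + 36*d^2 - 56*d + 32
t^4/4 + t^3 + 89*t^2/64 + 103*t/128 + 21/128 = (t/4 + 1/4)*(t + 1/2)*(t + 3/4)*(t + 7/4)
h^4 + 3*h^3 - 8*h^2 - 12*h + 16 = (h - 2)*(h - 1)*(h + 2)*(h + 4)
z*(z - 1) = z^2 - z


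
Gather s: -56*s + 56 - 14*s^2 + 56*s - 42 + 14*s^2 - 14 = 0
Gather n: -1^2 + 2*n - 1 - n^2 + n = -n^2 + 3*n - 2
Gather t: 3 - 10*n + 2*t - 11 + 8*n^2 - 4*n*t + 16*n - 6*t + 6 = 8*n^2 + 6*n + t*(-4*n - 4) - 2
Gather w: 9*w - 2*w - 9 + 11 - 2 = 7*w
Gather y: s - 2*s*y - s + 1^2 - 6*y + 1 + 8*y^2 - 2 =8*y^2 + y*(-2*s - 6)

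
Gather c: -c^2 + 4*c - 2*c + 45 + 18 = -c^2 + 2*c + 63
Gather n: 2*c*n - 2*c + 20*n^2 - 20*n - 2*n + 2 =-2*c + 20*n^2 + n*(2*c - 22) + 2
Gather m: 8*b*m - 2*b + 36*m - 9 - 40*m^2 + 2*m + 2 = -2*b - 40*m^2 + m*(8*b + 38) - 7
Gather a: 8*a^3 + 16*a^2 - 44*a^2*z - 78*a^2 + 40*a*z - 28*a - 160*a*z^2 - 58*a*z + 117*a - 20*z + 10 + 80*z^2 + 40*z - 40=8*a^3 + a^2*(-44*z - 62) + a*(-160*z^2 - 18*z + 89) + 80*z^2 + 20*z - 30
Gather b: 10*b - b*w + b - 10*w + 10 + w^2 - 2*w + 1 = b*(11 - w) + w^2 - 12*w + 11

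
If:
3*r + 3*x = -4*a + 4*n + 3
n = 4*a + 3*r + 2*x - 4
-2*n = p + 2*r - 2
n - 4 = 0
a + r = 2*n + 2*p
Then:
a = -58/17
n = 4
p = -98/17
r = -2/17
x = 11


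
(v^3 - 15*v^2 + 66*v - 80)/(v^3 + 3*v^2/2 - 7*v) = 2*(v^2 - 13*v + 40)/(v*(2*v + 7))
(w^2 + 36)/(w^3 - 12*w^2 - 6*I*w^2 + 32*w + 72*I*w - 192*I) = (w + 6*I)/(w^2 - 12*w + 32)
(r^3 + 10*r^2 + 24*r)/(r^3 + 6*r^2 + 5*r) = (r^2 + 10*r + 24)/(r^2 + 6*r + 5)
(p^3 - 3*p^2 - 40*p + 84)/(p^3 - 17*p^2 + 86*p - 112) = (p + 6)/(p - 8)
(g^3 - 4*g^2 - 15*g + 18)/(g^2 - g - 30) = (g^2 + 2*g - 3)/(g + 5)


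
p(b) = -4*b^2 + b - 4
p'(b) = 1 - 8*b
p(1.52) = -11.72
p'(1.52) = -11.16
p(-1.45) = -13.86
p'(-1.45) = 12.60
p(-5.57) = -133.67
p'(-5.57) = 45.56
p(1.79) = -15.03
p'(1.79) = -13.32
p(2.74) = -31.29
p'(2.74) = -20.92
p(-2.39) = -29.24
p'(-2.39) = 20.12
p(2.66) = -29.64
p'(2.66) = -20.28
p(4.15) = -68.74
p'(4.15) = -32.20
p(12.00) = -568.00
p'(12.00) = -95.00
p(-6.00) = -154.00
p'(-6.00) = 49.00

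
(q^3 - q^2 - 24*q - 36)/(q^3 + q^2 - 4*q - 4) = (q^2 - 3*q - 18)/(q^2 - q - 2)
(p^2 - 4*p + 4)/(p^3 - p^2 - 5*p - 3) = (-p^2 + 4*p - 4)/(-p^3 + p^2 + 5*p + 3)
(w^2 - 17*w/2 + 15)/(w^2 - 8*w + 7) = (w^2 - 17*w/2 + 15)/(w^2 - 8*w + 7)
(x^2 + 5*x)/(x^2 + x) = (x + 5)/(x + 1)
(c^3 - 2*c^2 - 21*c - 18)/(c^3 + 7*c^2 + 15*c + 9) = (c - 6)/(c + 3)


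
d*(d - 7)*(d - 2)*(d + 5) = d^4 - 4*d^3 - 31*d^2 + 70*d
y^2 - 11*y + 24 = (y - 8)*(y - 3)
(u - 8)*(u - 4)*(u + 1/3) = u^3 - 35*u^2/3 + 28*u + 32/3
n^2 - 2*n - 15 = (n - 5)*(n + 3)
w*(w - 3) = w^2 - 3*w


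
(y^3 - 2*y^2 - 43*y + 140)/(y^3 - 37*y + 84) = (y - 5)/(y - 3)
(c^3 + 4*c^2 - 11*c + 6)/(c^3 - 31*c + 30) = (c - 1)/(c - 5)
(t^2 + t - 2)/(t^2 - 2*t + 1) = (t + 2)/(t - 1)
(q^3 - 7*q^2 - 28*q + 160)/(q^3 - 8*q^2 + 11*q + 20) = (q^2 - 3*q - 40)/(q^2 - 4*q - 5)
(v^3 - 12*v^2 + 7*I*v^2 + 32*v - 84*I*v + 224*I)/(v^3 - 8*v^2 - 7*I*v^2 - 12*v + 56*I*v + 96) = (v^2 + v*(-4 + 7*I) - 28*I)/(v^2 - 7*I*v - 12)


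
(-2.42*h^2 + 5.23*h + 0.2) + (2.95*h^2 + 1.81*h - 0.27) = 0.53*h^2 + 7.04*h - 0.07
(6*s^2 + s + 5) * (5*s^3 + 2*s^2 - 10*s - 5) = 30*s^5 + 17*s^4 - 33*s^3 - 30*s^2 - 55*s - 25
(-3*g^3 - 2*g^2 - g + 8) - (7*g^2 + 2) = -3*g^3 - 9*g^2 - g + 6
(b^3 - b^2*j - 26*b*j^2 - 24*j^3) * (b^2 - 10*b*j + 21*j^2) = b^5 - 11*b^4*j + 5*b^3*j^2 + 215*b^2*j^3 - 306*b*j^4 - 504*j^5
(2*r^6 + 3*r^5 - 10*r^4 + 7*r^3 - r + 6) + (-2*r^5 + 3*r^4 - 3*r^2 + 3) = 2*r^6 + r^5 - 7*r^4 + 7*r^3 - 3*r^2 - r + 9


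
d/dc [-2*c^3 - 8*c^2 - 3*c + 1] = -6*c^2 - 16*c - 3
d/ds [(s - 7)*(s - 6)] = 2*s - 13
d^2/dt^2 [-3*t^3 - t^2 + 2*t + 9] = -18*t - 2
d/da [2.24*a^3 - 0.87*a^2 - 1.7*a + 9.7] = 6.72*a^2 - 1.74*a - 1.7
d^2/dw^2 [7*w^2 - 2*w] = 14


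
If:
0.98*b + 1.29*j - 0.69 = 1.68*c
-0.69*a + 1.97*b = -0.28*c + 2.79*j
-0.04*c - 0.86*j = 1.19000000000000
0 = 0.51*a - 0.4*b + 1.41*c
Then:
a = 4.09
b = -0.21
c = -1.54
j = -1.31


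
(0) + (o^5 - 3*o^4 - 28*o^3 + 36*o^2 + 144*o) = o^5 - 3*o^4 - 28*o^3 + 36*o^2 + 144*o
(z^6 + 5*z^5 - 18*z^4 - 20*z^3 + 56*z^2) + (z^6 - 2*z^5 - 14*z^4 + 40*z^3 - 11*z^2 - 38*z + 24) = 2*z^6 + 3*z^5 - 32*z^4 + 20*z^3 + 45*z^2 - 38*z + 24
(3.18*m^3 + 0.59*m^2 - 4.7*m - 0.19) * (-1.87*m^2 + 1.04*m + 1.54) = -5.9466*m^5 + 2.2039*m^4 + 14.2998*m^3 - 3.6241*m^2 - 7.4356*m - 0.2926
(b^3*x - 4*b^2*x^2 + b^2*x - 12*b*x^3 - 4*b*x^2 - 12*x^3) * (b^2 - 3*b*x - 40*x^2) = b^5*x - 7*b^4*x^2 + b^4*x - 40*b^3*x^3 - 7*b^3*x^2 + 196*b^2*x^4 - 40*b^2*x^3 + 480*b*x^5 + 196*b*x^4 + 480*x^5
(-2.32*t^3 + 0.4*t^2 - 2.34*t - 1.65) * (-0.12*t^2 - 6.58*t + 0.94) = 0.2784*t^5 + 15.2176*t^4 - 4.532*t^3 + 15.9712*t^2 + 8.6574*t - 1.551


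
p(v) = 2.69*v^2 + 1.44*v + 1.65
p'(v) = 5.38*v + 1.44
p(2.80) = 26.77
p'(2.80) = 16.50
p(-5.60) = 77.94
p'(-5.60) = -28.69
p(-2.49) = 14.74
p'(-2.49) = -11.96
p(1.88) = 13.86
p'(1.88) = 11.55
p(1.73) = 12.19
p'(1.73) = 10.75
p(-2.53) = 15.23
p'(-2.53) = -12.17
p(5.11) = 79.25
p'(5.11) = 28.93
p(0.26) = 2.21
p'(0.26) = 2.84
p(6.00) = 107.13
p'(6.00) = 33.72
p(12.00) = 406.29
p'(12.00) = 66.00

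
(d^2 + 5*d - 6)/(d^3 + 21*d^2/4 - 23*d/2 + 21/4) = 4*(d + 6)/(4*d^2 + 25*d - 21)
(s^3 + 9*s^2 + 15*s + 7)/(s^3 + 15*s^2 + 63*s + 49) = (s + 1)/(s + 7)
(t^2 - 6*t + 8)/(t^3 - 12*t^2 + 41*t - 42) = (t - 4)/(t^2 - 10*t + 21)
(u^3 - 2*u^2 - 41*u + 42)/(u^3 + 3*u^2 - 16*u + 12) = (u - 7)/(u - 2)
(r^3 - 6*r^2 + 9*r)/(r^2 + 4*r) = (r^2 - 6*r + 9)/(r + 4)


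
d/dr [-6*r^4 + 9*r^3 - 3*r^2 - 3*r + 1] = -24*r^3 + 27*r^2 - 6*r - 3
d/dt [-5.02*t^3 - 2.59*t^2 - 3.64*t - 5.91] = -15.06*t^2 - 5.18*t - 3.64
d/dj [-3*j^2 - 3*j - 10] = -6*j - 3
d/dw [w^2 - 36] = 2*w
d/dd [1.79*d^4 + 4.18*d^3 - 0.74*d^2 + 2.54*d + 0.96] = 7.16*d^3 + 12.54*d^2 - 1.48*d + 2.54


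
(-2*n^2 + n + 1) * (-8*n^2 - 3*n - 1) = 16*n^4 - 2*n^3 - 9*n^2 - 4*n - 1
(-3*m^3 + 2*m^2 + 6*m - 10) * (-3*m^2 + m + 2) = 9*m^5 - 9*m^4 - 22*m^3 + 40*m^2 + 2*m - 20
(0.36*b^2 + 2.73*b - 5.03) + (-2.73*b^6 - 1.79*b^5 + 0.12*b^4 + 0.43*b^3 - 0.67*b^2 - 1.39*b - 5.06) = -2.73*b^6 - 1.79*b^5 + 0.12*b^4 + 0.43*b^3 - 0.31*b^2 + 1.34*b - 10.09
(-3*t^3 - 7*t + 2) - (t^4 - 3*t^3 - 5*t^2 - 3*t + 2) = -t^4 + 5*t^2 - 4*t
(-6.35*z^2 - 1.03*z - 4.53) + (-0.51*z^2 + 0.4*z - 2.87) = -6.86*z^2 - 0.63*z - 7.4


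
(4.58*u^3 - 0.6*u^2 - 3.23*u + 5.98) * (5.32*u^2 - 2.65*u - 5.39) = 24.3656*u^5 - 15.329*u^4 - 40.2798*u^3 + 43.6071*u^2 + 1.5627*u - 32.2322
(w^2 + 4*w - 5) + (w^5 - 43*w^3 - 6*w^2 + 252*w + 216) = w^5 - 43*w^3 - 5*w^2 + 256*w + 211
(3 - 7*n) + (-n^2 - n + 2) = -n^2 - 8*n + 5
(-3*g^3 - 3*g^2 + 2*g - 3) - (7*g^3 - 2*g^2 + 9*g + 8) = -10*g^3 - g^2 - 7*g - 11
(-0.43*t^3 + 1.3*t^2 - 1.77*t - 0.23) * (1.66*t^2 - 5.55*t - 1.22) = -0.7138*t^5 + 4.5445*t^4 - 9.6286*t^3 + 7.8557*t^2 + 3.4359*t + 0.2806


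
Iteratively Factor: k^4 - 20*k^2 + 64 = (k + 2)*(k^3 - 2*k^2 - 16*k + 32) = (k - 4)*(k + 2)*(k^2 + 2*k - 8) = (k - 4)*(k - 2)*(k + 2)*(k + 4)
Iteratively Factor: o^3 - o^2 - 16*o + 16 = (o - 1)*(o^2 - 16) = (o - 4)*(o - 1)*(o + 4)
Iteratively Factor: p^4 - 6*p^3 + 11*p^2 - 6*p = (p - 3)*(p^3 - 3*p^2 + 2*p) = (p - 3)*(p - 2)*(p^2 - p) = p*(p - 3)*(p - 2)*(p - 1)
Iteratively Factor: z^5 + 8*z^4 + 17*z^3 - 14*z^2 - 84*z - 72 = (z + 2)*(z^4 + 6*z^3 + 5*z^2 - 24*z - 36) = (z - 2)*(z + 2)*(z^3 + 8*z^2 + 21*z + 18) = (z - 2)*(z + 2)^2*(z^2 + 6*z + 9) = (z - 2)*(z + 2)^2*(z + 3)*(z + 3)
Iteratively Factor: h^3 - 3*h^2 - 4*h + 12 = (h + 2)*(h^2 - 5*h + 6) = (h - 3)*(h + 2)*(h - 2)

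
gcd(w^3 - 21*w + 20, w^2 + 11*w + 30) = w + 5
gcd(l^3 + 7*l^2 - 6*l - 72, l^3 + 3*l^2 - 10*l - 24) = l^2 + l - 12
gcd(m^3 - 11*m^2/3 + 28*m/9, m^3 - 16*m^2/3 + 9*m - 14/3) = m - 7/3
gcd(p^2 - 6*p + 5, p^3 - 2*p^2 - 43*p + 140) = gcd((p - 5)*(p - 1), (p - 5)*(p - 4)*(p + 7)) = p - 5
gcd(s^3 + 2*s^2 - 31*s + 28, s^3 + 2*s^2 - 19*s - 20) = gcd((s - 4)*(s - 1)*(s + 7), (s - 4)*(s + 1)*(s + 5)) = s - 4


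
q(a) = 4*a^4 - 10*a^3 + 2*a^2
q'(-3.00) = -714.00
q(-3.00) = 612.00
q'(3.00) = 174.00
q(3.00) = 72.00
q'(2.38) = 55.29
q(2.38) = 4.86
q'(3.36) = 281.68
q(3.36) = 153.07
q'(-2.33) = -374.58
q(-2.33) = 255.24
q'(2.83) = 133.70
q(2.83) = 45.94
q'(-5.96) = -4476.83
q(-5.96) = 7235.27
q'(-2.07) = -278.74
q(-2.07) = 170.71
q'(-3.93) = -1450.24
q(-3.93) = 1592.05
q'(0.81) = -7.94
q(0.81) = -2.28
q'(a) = 16*a^3 - 30*a^2 + 4*a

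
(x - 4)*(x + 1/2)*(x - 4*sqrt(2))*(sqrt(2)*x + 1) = sqrt(2)*x^4 - 7*x^3 - 7*sqrt(2)*x^3/2 - 6*sqrt(2)*x^2 + 49*x^2/2 + 14*x + 14*sqrt(2)*x + 8*sqrt(2)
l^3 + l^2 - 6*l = l*(l - 2)*(l + 3)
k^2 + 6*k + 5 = (k + 1)*(k + 5)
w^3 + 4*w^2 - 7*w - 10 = (w - 2)*(w + 1)*(w + 5)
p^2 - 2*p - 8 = (p - 4)*(p + 2)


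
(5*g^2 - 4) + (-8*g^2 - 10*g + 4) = -3*g^2 - 10*g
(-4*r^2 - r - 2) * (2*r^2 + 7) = -8*r^4 - 2*r^3 - 32*r^2 - 7*r - 14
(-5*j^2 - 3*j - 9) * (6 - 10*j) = 50*j^3 + 72*j - 54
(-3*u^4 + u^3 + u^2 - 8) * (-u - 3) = 3*u^5 + 8*u^4 - 4*u^3 - 3*u^2 + 8*u + 24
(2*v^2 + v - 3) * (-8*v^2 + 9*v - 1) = -16*v^4 + 10*v^3 + 31*v^2 - 28*v + 3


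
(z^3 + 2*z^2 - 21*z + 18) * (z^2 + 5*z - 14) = z^5 + 7*z^4 - 25*z^3 - 115*z^2 + 384*z - 252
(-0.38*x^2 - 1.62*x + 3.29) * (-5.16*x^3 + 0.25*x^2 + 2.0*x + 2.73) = 1.9608*x^5 + 8.2642*x^4 - 18.1414*x^3 - 3.4549*x^2 + 2.1574*x + 8.9817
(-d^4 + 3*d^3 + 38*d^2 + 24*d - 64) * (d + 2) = -d^5 + d^4 + 44*d^3 + 100*d^2 - 16*d - 128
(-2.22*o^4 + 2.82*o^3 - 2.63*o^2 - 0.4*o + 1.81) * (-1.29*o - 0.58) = 2.8638*o^5 - 2.3502*o^4 + 1.7571*o^3 + 2.0414*o^2 - 2.1029*o - 1.0498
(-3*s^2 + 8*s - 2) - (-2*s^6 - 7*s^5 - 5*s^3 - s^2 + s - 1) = 2*s^6 + 7*s^5 + 5*s^3 - 2*s^2 + 7*s - 1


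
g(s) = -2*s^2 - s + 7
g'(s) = -4*s - 1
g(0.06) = 6.93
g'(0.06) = -1.24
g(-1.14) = 5.54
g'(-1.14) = 3.56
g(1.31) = 2.26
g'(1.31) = -6.24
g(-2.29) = -1.20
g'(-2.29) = 8.16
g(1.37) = 1.88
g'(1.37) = -6.48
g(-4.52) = -29.34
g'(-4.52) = 17.08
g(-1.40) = 4.48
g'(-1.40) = 4.60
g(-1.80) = 2.32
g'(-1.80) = 6.20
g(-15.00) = -428.00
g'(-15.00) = 59.00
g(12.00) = -293.00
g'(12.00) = -49.00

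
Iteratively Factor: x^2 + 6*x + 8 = (x + 2)*(x + 4)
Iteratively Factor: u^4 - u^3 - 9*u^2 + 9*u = (u - 1)*(u^3 - 9*u) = (u - 1)*(u + 3)*(u^2 - 3*u) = u*(u - 1)*(u + 3)*(u - 3)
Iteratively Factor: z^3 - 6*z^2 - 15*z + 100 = (z + 4)*(z^2 - 10*z + 25) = (z - 5)*(z + 4)*(z - 5)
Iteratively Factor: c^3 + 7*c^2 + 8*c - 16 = (c - 1)*(c^2 + 8*c + 16) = (c - 1)*(c + 4)*(c + 4)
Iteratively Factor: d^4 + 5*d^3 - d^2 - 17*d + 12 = (d - 1)*(d^3 + 6*d^2 + 5*d - 12) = (d - 1)*(d + 4)*(d^2 + 2*d - 3) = (d - 1)^2*(d + 4)*(d + 3)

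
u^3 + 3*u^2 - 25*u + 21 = (u - 3)*(u - 1)*(u + 7)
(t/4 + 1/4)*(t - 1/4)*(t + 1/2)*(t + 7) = t^4/4 + 33*t^3/16 + 71*t^2/32 + 3*t/16 - 7/32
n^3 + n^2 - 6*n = n*(n - 2)*(n + 3)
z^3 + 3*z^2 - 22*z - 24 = (z - 4)*(z + 1)*(z + 6)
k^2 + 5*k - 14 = (k - 2)*(k + 7)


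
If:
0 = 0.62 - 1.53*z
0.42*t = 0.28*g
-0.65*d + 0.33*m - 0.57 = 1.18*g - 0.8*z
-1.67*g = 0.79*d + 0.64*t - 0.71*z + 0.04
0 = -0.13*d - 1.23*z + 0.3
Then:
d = -1.53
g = 0.69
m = 0.22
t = 0.46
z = 0.41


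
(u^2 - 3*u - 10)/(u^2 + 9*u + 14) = (u - 5)/(u + 7)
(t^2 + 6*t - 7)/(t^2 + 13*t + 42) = (t - 1)/(t + 6)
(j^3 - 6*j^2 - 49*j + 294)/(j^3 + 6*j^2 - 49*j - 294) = (j - 6)/(j + 6)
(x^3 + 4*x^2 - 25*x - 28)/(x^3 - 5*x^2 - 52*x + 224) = (x + 1)/(x - 8)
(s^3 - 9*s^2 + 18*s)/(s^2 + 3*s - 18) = s*(s - 6)/(s + 6)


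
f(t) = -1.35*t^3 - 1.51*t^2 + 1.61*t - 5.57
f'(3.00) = -43.90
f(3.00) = -50.78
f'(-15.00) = -864.34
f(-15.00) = 4186.78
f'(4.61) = -98.38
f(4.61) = -162.50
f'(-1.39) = -2.02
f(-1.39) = -7.10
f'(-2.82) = -22.08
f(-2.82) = 8.16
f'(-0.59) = 1.98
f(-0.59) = -6.77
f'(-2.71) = -19.95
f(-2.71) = 5.85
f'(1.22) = -8.10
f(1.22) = -8.30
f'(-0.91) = 1.00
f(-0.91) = -7.27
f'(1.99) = -20.44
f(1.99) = -18.98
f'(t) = -4.05*t^2 - 3.02*t + 1.61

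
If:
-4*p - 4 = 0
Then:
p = -1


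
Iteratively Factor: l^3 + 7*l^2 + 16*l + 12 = (l + 2)*(l^2 + 5*l + 6) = (l + 2)^2*(l + 3)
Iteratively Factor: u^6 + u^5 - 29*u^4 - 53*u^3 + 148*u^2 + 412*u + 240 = (u - 5)*(u^5 + 6*u^4 + u^3 - 48*u^2 - 92*u - 48) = (u - 5)*(u + 4)*(u^4 + 2*u^3 - 7*u^2 - 20*u - 12) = (u - 5)*(u + 2)*(u + 4)*(u^3 - 7*u - 6) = (u - 5)*(u + 1)*(u + 2)*(u + 4)*(u^2 - u - 6) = (u - 5)*(u - 3)*(u + 1)*(u + 2)*(u + 4)*(u + 2)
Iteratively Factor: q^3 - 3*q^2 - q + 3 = (q - 3)*(q^2 - 1) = (q - 3)*(q - 1)*(q + 1)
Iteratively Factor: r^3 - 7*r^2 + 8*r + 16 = (r + 1)*(r^2 - 8*r + 16) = (r - 4)*(r + 1)*(r - 4)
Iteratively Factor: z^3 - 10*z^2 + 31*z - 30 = (z - 5)*(z^2 - 5*z + 6) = (z - 5)*(z - 2)*(z - 3)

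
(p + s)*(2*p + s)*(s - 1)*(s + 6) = 2*p^2*s^2 + 10*p^2*s - 12*p^2 + 3*p*s^3 + 15*p*s^2 - 18*p*s + s^4 + 5*s^3 - 6*s^2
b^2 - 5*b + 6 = (b - 3)*(b - 2)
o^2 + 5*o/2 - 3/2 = (o - 1/2)*(o + 3)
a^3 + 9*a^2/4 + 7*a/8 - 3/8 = (a - 1/4)*(a + 1)*(a + 3/2)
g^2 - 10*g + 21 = (g - 7)*(g - 3)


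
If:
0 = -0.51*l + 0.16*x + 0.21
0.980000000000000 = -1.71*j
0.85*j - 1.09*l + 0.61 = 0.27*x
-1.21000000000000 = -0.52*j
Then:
No Solution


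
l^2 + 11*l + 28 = (l + 4)*(l + 7)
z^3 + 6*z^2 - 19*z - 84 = (z - 4)*(z + 3)*(z + 7)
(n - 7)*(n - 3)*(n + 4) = n^3 - 6*n^2 - 19*n + 84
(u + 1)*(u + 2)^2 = u^3 + 5*u^2 + 8*u + 4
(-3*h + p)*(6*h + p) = -18*h^2 + 3*h*p + p^2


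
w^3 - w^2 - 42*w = w*(w - 7)*(w + 6)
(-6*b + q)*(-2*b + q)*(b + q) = 12*b^3 + 4*b^2*q - 7*b*q^2 + q^3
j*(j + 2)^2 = j^3 + 4*j^2 + 4*j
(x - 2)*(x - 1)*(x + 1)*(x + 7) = x^4 + 5*x^3 - 15*x^2 - 5*x + 14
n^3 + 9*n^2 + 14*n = n*(n + 2)*(n + 7)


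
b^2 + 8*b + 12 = (b + 2)*(b + 6)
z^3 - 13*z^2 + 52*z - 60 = (z - 6)*(z - 5)*(z - 2)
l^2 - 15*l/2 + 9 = (l - 6)*(l - 3/2)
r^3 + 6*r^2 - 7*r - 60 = (r - 3)*(r + 4)*(r + 5)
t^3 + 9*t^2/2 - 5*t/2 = t*(t - 1/2)*(t + 5)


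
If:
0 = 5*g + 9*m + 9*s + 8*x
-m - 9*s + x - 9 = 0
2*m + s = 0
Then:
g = 81/85 - 29*x/17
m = 9/17 - x/17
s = 2*x/17 - 18/17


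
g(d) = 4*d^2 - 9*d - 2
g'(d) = 8*d - 9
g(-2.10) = 34.54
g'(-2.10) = -25.80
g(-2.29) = 39.59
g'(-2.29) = -27.32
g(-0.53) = 3.89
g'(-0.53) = -13.24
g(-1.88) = 29.06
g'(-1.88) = -24.04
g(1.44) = -6.67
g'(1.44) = 2.52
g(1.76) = -5.45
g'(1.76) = 5.08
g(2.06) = -3.57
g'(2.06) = 7.48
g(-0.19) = -0.15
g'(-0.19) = -10.52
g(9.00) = 241.00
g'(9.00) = 63.00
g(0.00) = -2.00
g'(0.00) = -9.00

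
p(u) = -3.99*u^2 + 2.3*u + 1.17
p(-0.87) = -3.85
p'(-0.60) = 7.09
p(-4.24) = -80.31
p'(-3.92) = 33.58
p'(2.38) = -16.69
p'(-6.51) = 54.25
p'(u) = 2.3 - 7.98*u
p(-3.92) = -69.16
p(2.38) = -15.96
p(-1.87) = -17.08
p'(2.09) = -14.38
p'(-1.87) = 17.22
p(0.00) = 1.17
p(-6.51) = -182.90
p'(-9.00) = 74.12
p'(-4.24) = 36.14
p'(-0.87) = 9.24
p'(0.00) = 2.30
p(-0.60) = -1.65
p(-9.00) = -342.72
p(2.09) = -11.45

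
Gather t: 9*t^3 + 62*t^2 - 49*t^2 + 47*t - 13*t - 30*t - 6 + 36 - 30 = 9*t^3 + 13*t^2 + 4*t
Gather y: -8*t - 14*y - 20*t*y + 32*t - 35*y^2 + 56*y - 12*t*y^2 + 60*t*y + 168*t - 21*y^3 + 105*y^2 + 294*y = 192*t - 21*y^3 + y^2*(70 - 12*t) + y*(40*t + 336)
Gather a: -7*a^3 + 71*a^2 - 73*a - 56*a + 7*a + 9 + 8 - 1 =-7*a^3 + 71*a^2 - 122*a + 16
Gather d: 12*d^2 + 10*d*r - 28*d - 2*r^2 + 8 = 12*d^2 + d*(10*r - 28) - 2*r^2 + 8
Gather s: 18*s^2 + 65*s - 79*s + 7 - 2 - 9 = 18*s^2 - 14*s - 4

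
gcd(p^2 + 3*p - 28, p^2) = 1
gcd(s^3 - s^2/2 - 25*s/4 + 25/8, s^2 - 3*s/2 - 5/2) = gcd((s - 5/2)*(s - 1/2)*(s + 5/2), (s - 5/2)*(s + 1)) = s - 5/2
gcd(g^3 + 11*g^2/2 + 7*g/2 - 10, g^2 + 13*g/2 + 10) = g^2 + 13*g/2 + 10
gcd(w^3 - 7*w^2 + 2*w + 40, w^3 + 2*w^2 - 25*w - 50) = w^2 - 3*w - 10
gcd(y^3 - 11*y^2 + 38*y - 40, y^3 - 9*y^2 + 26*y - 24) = y^2 - 6*y + 8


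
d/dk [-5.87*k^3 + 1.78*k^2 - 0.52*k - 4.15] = -17.61*k^2 + 3.56*k - 0.52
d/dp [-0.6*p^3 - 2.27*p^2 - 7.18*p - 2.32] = -1.8*p^2 - 4.54*p - 7.18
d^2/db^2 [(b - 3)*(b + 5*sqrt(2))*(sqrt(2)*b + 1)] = 6*sqrt(2)*b - 6*sqrt(2) + 22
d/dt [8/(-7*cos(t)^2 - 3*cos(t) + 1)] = -8*(14*cos(t) + 3)*sin(t)/(7*cos(t)^2 + 3*cos(t) - 1)^2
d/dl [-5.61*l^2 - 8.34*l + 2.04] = -11.22*l - 8.34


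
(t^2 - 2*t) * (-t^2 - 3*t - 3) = -t^4 - t^3 + 3*t^2 + 6*t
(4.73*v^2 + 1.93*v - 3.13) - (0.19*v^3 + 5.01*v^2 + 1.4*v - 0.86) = -0.19*v^3 - 0.279999999999999*v^2 + 0.53*v - 2.27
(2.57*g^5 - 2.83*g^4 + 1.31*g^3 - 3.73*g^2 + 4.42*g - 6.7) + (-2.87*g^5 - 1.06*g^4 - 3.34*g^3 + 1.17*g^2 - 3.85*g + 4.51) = -0.3*g^5 - 3.89*g^4 - 2.03*g^3 - 2.56*g^2 + 0.57*g - 2.19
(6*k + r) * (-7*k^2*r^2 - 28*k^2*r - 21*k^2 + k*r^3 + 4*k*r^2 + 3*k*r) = -42*k^3*r^2 - 168*k^3*r - 126*k^3 - k^2*r^3 - 4*k^2*r^2 - 3*k^2*r + k*r^4 + 4*k*r^3 + 3*k*r^2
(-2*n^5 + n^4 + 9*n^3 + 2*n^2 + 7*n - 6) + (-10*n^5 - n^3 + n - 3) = -12*n^5 + n^4 + 8*n^3 + 2*n^2 + 8*n - 9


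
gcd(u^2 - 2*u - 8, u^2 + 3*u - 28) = u - 4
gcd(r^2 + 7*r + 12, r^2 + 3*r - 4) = r + 4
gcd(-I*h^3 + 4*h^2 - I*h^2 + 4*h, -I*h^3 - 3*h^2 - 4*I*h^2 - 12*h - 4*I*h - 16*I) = 1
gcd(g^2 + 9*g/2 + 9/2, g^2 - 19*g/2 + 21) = 1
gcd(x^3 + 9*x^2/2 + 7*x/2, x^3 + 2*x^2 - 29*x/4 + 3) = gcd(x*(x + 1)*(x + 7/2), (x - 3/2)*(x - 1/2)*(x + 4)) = 1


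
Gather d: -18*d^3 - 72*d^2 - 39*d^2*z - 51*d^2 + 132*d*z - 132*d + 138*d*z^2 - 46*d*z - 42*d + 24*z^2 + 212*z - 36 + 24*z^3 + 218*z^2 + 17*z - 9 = -18*d^3 + d^2*(-39*z - 123) + d*(138*z^2 + 86*z - 174) + 24*z^3 + 242*z^2 + 229*z - 45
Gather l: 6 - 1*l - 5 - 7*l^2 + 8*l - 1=-7*l^2 + 7*l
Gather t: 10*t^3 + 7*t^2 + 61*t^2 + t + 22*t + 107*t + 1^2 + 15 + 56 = 10*t^3 + 68*t^2 + 130*t + 72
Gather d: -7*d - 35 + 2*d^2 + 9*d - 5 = 2*d^2 + 2*d - 40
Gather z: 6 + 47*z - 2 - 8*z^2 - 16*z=-8*z^2 + 31*z + 4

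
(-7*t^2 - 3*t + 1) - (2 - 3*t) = -7*t^2 - 1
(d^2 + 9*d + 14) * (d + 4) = d^3 + 13*d^2 + 50*d + 56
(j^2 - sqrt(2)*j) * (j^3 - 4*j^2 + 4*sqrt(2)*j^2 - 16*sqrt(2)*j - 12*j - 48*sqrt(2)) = j^5 - 4*j^4 + 3*sqrt(2)*j^4 - 20*j^3 - 12*sqrt(2)*j^3 - 36*sqrt(2)*j^2 + 32*j^2 + 96*j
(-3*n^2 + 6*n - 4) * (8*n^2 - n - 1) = -24*n^4 + 51*n^3 - 35*n^2 - 2*n + 4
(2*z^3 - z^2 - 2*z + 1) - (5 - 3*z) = 2*z^3 - z^2 + z - 4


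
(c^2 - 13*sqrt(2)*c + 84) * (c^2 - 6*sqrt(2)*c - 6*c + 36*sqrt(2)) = c^4 - 19*sqrt(2)*c^3 - 6*c^3 + 114*sqrt(2)*c^2 + 240*c^2 - 1440*c - 504*sqrt(2)*c + 3024*sqrt(2)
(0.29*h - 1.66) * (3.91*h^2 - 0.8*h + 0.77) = 1.1339*h^3 - 6.7226*h^2 + 1.5513*h - 1.2782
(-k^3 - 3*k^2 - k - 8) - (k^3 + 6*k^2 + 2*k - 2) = -2*k^3 - 9*k^2 - 3*k - 6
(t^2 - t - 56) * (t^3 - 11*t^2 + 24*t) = t^5 - 12*t^4 - 21*t^3 + 592*t^2 - 1344*t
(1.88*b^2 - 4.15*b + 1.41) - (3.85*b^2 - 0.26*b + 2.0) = -1.97*b^2 - 3.89*b - 0.59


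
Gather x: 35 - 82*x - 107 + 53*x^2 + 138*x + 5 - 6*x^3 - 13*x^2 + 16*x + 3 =-6*x^3 + 40*x^2 + 72*x - 64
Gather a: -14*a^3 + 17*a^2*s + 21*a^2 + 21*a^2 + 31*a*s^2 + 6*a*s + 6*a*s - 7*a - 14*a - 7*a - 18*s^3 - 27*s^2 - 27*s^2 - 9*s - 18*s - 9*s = -14*a^3 + a^2*(17*s + 42) + a*(31*s^2 + 12*s - 28) - 18*s^3 - 54*s^2 - 36*s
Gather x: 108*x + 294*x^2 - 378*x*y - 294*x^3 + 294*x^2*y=-294*x^3 + x^2*(294*y + 294) + x*(108 - 378*y)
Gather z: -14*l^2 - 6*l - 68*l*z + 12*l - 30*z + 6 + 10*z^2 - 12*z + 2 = -14*l^2 + 6*l + 10*z^2 + z*(-68*l - 42) + 8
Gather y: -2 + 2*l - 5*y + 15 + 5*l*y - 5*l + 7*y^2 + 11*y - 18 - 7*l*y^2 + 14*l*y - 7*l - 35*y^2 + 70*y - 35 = -10*l + y^2*(-7*l - 28) + y*(19*l + 76) - 40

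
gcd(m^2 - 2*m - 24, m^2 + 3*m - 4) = m + 4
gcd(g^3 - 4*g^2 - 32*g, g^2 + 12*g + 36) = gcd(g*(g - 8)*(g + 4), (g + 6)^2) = 1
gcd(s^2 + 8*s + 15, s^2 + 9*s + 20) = s + 5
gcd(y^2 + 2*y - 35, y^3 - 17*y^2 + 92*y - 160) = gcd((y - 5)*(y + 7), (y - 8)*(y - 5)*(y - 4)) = y - 5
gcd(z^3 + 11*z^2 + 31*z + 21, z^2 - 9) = z + 3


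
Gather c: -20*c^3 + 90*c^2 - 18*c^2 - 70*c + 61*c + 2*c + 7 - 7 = -20*c^3 + 72*c^2 - 7*c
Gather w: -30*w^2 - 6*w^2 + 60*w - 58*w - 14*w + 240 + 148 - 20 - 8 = -36*w^2 - 12*w + 360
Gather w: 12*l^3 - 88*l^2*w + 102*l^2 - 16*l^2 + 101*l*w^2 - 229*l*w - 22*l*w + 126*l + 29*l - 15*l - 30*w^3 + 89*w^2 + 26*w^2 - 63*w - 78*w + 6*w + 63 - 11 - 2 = 12*l^3 + 86*l^2 + 140*l - 30*w^3 + w^2*(101*l + 115) + w*(-88*l^2 - 251*l - 135) + 50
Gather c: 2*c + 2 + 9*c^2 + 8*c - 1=9*c^2 + 10*c + 1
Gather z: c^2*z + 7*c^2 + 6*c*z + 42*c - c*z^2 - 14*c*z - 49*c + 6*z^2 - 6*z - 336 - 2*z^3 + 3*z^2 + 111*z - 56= 7*c^2 - 7*c - 2*z^3 + z^2*(9 - c) + z*(c^2 - 8*c + 105) - 392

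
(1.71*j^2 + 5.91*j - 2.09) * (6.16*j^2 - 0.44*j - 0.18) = 10.5336*j^4 + 35.6532*j^3 - 15.7826*j^2 - 0.1442*j + 0.3762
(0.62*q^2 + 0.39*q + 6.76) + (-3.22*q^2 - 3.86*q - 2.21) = -2.6*q^2 - 3.47*q + 4.55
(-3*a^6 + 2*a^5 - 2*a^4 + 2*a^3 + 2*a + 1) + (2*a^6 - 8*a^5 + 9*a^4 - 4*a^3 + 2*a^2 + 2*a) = -a^6 - 6*a^5 + 7*a^4 - 2*a^3 + 2*a^2 + 4*a + 1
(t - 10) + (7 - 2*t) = -t - 3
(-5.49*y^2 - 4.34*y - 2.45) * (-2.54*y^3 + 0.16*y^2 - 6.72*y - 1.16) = 13.9446*y^5 + 10.1452*y^4 + 42.4214*y^3 + 35.1412*y^2 + 21.4984*y + 2.842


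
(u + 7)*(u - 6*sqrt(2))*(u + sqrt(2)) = u^3 - 5*sqrt(2)*u^2 + 7*u^2 - 35*sqrt(2)*u - 12*u - 84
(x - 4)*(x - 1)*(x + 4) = x^3 - x^2 - 16*x + 16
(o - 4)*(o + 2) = o^2 - 2*o - 8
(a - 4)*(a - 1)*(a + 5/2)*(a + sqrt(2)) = a^4 - 5*a^3/2 + sqrt(2)*a^3 - 17*a^2/2 - 5*sqrt(2)*a^2/2 - 17*sqrt(2)*a/2 + 10*a + 10*sqrt(2)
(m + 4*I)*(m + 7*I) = m^2 + 11*I*m - 28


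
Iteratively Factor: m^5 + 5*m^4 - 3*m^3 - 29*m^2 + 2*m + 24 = (m + 3)*(m^4 + 2*m^3 - 9*m^2 - 2*m + 8) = (m + 3)*(m + 4)*(m^3 - 2*m^2 - m + 2) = (m - 1)*(m + 3)*(m + 4)*(m^2 - m - 2) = (m - 2)*(m - 1)*(m + 3)*(m + 4)*(m + 1)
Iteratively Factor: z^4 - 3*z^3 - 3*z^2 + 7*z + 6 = (z - 3)*(z^3 - 3*z - 2) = (z - 3)*(z - 2)*(z^2 + 2*z + 1) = (z - 3)*(z - 2)*(z + 1)*(z + 1)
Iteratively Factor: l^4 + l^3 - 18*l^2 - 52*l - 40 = (l + 2)*(l^3 - l^2 - 16*l - 20) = (l + 2)^2*(l^2 - 3*l - 10) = (l - 5)*(l + 2)^2*(l + 2)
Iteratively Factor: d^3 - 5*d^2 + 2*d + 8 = (d - 2)*(d^2 - 3*d - 4) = (d - 2)*(d + 1)*(d - 4)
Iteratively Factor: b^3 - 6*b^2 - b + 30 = (b - 5)*(b^2 - b - 6) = (b - 5)*(b + 2)*(b - 3)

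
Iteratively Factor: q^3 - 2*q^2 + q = (q - 1)*(q^2 - q) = (q - 1)^2*(q)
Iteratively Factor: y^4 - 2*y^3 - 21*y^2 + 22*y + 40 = (y - 2)*(y^3 - 21*y - 20) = (y - 2)*(y + 1)*(y^2 - y - 20) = (y - 2)*(y + 1)*(y + 4)*(y - 5)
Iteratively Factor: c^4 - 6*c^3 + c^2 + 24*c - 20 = (c + 2)*(c^3 - 8*c^2 + 17*c - 10) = (c - 1)*(c + 2)*(c^2 - 7*c + 10) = (c - 5)*(c - 1)*(c + 2)*(c - 2)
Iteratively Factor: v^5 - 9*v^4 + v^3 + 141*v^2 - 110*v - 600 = (v - 5)*(v^4 - 4*v^3 - 19*v^2 + 46*v + 120) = (v - 5)*(v + 2)*(v^3 - 6*v^2 - 7*v + 60) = (v - 5)*(v - 4)*(v + 2)*(v^2 - 2*v - 15) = (v - 5)^2*(v - 4)*(v + 2)*(v + 3)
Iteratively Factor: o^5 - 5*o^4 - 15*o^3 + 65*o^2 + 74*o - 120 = (o + 3)*(o^4 - 8*o^3 + 9*o^2 + 38*o - 40) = (o - 4)*(o + 3)*(o^3 - 4*o^2 - 7*o + 10) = (o - 4)*(o - 1)*(o + 3)*(o^2 - 3*o - 10) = (o - 4)*(o - 1)*(o + 2)*(o + 3)*(o - 5)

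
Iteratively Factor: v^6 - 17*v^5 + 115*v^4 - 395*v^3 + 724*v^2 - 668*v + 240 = (v - 5)*(v^5 - 12*v^4 + 55*v^3 - 120*v^2 + 124*v - 48) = (v - 5)*(v - 4)*(v^4 - 8*v^3 + 23*v^2 - 28*v + 12) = (v - 5)*(v - 4)*(v - 2)*(v^3 - 6*v^2 + 11*v - 6) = (v - 5)*(v - 4)*(v - 2)^2*(v^2 - 4*v + 3) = (v - 5)*(v - 4)*(v - 3)*(v - 2)^2*(v - 1)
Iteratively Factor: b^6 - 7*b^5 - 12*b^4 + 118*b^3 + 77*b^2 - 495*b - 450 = (b - 5)*(b^5 - 2*b^4 - 22*b^3 + 8*b^2 + 117*b + 90) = (b - 5)*(b + 3)*(b^4 - 5*b^3 - 7*b^2 + 29*b + 30) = (b - 5)*(b + 2)*(b + 3)*(b^3 - 7*b^2 + 7*b + 15) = (b - 5)*(b + 1)*(b + 2)*(b + 3)*(b^2 - 8*b + 15) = (b - 5)*(b - 3)*(b + 1)*(b + 2)*(b + 3)*(b - 5)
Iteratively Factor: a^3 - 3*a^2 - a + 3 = (a + 1)*(a^2 - 4*a + 3) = (a - 3)*(a + 1)*(a - 1)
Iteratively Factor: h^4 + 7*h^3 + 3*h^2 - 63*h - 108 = (h + 3)*(h^3 + 4*h^2 - 9*h - 36) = (h + 3)*(h + 4)*(h^2 - 9) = (h + 3)^2*(h + 4)*(h - 3)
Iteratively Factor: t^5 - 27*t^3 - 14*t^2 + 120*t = (t - 5)*(t^4 + 5*t^3 - 2*t^2 - 24*t) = (t - 5)*(t + 3)*(t^3 + 2*t^2 - 8*t) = t*(t - 5)*(t + 3)*(t^2 + 2*t - 8) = t*(t - 5)*(t + 3)*(t + 4)*(t - 2)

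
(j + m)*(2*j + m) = 2*j^2 + 3*j*m + m^2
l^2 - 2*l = l*(l - 2)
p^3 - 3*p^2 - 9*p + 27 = (p - 3)^2*(p + 3)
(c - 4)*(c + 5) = c^2 + c - 20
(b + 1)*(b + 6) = b^2 + 7*b + 6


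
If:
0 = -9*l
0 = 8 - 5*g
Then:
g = 8/5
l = 0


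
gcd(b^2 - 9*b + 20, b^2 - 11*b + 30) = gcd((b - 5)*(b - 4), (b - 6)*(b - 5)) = b - 5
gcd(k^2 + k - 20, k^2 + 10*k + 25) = k + 5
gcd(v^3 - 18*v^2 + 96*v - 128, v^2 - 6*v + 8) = v - 2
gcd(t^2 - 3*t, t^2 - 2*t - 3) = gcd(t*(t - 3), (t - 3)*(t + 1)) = t - 3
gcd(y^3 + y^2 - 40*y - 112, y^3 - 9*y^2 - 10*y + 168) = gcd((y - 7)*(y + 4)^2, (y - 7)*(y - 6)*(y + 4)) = y^2 - 3*y - 28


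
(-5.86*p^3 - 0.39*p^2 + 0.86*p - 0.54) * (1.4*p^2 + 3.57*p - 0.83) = -8.204*p^5 - 21.4662*p^4 + 4.6755*p^3 + 2.6379*p^2 - 2.6416*p + 0.4482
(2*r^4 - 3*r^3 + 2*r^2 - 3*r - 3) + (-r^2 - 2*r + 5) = 2*r^4 - 3*r^3 + r^2 - 5*r + 2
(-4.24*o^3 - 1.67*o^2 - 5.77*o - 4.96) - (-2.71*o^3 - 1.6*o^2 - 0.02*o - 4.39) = -1.53*o^3 - 0.0699999999999998*o^2 - 5.75*o - 0.57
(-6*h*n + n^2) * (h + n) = -6*h^2*n - 5*h*n^2 + n^3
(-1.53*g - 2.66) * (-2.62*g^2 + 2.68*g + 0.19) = 4.0086*g^3 + 2.8688*g^2 - 7.4195*g - 0.5054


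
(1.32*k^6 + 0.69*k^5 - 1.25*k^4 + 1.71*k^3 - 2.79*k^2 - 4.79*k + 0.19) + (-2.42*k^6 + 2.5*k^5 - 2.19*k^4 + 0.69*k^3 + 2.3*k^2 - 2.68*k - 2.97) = -1.1*k^6 + 3.19*k^5 - 3.44*k^4 + 2.4*k^3 - 0.49*k^2 - 7.47*k - 2.78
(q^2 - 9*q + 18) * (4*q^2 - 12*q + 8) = 4*q^4 - 48*q^3 + 188*q^2 - 288*q + 144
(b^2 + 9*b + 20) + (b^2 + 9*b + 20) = 2*b^2 + 18*b + 40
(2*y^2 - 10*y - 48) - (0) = 2*y^2 - 10*y - 48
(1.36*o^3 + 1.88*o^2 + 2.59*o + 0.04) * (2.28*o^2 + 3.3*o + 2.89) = 3.1008*o^5 + 8.7744*o^4 + 16.0396*o^3 + 14.0714*o^2 + 7.6171*o + 0.1156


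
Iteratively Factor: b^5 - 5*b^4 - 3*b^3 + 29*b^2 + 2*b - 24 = (b - 4)*(b^4 - b^3 - 7*b^2 + b + 6) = (b - 4)*(b + 2)*(b^3 - 3*b^2 - b + 3) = (b - 4)*(b - 3)*(b + 2)*(b^2 - 1) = (b - 4)*(b - 3)*(b + 1)*(b + 2)*(b - 1)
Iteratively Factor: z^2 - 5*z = (z)*(z - 5)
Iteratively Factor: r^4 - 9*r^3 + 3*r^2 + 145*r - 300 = (r - 3)*(r^3 - 6*r^2 - 15*r + 100) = (r - 3)*(r + 4)*(r^2 - 10*r + 25) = (r - 5)*(r - 3)*(r + 4)*(r - 5)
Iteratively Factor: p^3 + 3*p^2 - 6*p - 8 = (p - 2)*(p^2 + 5*p + 4) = (p - 2)*(p + 4)*(p + 1)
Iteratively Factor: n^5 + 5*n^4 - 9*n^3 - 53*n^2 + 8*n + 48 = (n - 1)*(n^4 + 6*n^3 - 3*n^2 - 56*n - 48) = (n - 1)*(n + 4)*(n^3 + 2*n^2 - 11*n - 12) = (n - 1)*(n + 4)^2*(n^2 - 2*n - 3) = (n - 1)*(n + 1)*(n + 4)^2*(n - 3)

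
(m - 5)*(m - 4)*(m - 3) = m^3 - 12*m^2 + 47*m - 60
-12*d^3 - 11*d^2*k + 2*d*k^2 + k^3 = (-3*d + k)*(d + k)*(4*d + k)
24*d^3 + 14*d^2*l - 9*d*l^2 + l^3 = (-6*d + l)*(-4*d + l)*(d + l)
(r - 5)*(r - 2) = r^2 - 7*r + 10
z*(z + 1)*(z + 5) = z^3 + 6*z^2 + 5*z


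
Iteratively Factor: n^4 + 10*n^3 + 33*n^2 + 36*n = (n + 3)*(n^3 + 7*n^2 + 12*n) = (n + 3)^2*(n^2 + 4*n) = (n + 3)^2*(n + 4)*(n)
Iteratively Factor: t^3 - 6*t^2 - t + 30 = (t - 3)*(t^2 - 3*t - 10) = (t - 5)*(t - 3)*(t + 2)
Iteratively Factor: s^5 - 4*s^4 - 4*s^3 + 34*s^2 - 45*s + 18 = (s - 1)*(s^4 - 3*s^3 - 7*s^2 + 27*s - 18) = (s - 1)^2*(s^3 - 2*s^2 - 9*s + 18) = (s - 3)*(s - 1)^2*(s^2 + s - 6) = (s - 3)*(s - 1)^2*(s + 3)*(s - 2)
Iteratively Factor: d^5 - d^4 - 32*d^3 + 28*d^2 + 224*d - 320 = (d - 2)*(d^4 + d^3 - 30*d^2 - 32*d + 160) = (d - 5)*(d - 2)*(d^3 + 6*d^2 - 32) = (d - 5)*(d - 2)*(d + 4)*(d^2 + 2*d - 8) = (d - 5)*(d - 2)*(d + 4)^2*(d - 2)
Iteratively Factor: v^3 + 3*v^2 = (v)*(v^2 + 3*v) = v^2*(v + 3)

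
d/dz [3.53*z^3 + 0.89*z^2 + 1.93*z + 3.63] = 10.59*z^2 + 1.78*z + 1.93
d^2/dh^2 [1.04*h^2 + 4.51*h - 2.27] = 2.08000000000000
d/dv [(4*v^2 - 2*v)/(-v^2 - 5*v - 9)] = 2*(-11*v^2 - 36*v + 9)/(v^4 + 10*v^3 + 43*v^2 + 90*v + 81)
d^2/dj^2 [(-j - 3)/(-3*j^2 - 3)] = 2*(4*j^2*(j + 3) - 3*(j + 1)*(j^2 + 1))/(3*(j^2 + 1)^3)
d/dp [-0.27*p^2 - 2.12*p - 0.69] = -0.54*p - 2.12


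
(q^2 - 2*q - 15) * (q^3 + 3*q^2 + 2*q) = q^5 + q^4 - 19*q^3 - 49*q^2 - 30*q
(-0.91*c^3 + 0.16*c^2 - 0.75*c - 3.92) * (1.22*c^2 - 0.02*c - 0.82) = -1.1102*c^5 + 0.2134*c^4 - 0.172*c^3 - 4.8986*c^2 + 0.6934*c + 3.2144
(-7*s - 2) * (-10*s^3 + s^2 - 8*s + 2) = 70*s^4 + 13*s^3 + 54*s^2 + 2*s - 4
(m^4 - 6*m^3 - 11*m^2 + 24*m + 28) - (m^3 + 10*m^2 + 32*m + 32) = m^4 - 7*m^3 - 21*m^2 - 8*m - 4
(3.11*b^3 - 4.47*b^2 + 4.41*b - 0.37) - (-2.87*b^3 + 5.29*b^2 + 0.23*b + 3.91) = 5.98*b^3 - 9.76*b^2 + 4.18*b - 4.28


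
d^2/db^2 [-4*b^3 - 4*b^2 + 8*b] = -24*b - 8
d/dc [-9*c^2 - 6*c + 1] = -18*c - 6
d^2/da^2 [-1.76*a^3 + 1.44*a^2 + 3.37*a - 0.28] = 2.88 - 10.56*a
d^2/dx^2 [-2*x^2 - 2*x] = -4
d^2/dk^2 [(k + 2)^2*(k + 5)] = 6*k + 18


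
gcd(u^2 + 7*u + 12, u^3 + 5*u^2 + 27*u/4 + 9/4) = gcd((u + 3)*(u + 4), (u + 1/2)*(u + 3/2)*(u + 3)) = u + 3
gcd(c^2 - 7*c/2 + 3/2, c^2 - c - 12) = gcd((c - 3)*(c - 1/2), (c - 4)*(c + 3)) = 1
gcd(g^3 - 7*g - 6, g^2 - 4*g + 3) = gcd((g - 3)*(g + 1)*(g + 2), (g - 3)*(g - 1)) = g - 3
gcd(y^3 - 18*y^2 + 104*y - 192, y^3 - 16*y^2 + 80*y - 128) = y^2 - 12*y + 32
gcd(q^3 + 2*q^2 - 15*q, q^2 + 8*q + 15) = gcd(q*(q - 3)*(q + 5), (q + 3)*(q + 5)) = q + 5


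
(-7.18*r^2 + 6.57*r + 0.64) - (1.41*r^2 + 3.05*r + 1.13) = -8.59*r^2 + 3.52*r - 0.49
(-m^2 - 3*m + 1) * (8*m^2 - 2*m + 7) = -8*m^4 - 22*m^3 + 7*m^2 - 23*m + 7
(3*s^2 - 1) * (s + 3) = 3*s^3 + 9*s^2 - s - 3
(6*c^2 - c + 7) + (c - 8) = 6*c^2 - 1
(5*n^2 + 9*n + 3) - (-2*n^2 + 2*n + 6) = 7*n^2 + 7*n - 3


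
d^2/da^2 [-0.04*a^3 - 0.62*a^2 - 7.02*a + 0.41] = -0.24*a - 1.24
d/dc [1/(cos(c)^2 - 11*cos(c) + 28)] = (2*cos(c) - 11)*sin(c)/(cos(c)^2 - 11*cos(c) + 28)^2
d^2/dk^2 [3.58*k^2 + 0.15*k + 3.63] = 7.16000000000000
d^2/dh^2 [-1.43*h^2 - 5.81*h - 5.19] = -2.86000000000000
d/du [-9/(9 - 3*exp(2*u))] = -6*exp(2*u)/(exp(2*u) - 3)^2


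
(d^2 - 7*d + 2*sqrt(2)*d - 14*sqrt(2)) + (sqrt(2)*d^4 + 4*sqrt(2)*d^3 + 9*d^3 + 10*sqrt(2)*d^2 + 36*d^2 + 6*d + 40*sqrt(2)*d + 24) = sqrt(2)*d^4 + 4*sqrt(2)*d^3 + 9*d^3 + 10*sqrt(2)*d^2 + 37*d^2 - d + 42*sqrt(2)*d - 14*sqrt(2) + 24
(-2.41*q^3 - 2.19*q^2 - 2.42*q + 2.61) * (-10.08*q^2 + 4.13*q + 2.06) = 24.2928*q^5 + 12.1219*q^4 + 10.3843*q^3 - 40.8148*q^2 + 5.7941*q + 5.3766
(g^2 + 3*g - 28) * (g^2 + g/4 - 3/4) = g^4 + 13*g^3/4 - 28*g^2 - 37*g/4 + 21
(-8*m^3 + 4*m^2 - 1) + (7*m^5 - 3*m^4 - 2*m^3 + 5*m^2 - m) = 7*m^5 - 3*m^4 - 10*m^3 + 9*m^2 - m - 1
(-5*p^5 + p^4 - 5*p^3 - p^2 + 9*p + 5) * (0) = 0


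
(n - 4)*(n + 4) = n^2 - 16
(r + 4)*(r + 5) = r^2 + 9*r + 20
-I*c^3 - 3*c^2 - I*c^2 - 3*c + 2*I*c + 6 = (c + 2)*(c - 3*I)*(-I*c + I)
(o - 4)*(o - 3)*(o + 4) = o^3 - 3*o^2 - 16*o + 48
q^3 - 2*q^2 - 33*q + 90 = (q - 5)*(q - 3)*(q + 6)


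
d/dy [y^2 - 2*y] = 2*y - 2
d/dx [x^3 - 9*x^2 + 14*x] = 3*x^2 - 18*x + 14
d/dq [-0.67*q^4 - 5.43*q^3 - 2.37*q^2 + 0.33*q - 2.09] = -2.68*q^3 - 16.29*q^2 - 4.74*q + 0.33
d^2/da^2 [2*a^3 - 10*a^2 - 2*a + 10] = 12*a - 20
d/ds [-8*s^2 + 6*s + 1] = 6 - 16*s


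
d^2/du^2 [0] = 0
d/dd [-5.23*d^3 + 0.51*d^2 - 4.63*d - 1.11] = -15.69*d^2 + 1.02*d - 4.63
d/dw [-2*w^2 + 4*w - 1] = 4 - 4*w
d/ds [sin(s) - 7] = cos(s)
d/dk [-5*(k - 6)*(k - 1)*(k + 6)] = -15*k^2 + 10*k + 180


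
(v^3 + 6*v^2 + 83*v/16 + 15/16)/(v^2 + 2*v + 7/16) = (4*v^2 + 23*v + 15)/(4*v + 7)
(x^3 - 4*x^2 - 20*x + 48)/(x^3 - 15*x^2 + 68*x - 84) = (x + 4)/(x - 7)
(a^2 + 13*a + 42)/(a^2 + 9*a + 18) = (a + 7)/(a + 3)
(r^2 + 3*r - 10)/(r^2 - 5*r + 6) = (r + 5)/(r - 3)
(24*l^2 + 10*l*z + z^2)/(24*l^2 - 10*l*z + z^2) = (24*l^2 + 10*l*z + z^2)/(24*l^2 - 10*l*z + z^2)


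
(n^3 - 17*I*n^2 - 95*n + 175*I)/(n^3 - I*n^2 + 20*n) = (n^2 - 12*I*n - 35)/(n*(n + 4*I))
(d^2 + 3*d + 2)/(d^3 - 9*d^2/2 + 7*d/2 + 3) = 2*(d^2 + 3*d + 2)/(2*d^3 - 9*d^2 + 7*d + 6)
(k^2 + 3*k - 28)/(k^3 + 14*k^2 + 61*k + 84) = (k - 4)/(k^2 + 7*k + 12)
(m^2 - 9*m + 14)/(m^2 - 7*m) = (m - 2)/m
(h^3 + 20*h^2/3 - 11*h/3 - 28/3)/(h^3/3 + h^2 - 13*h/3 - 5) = (3*h^2 + 17*h - 28)/(h^2 + 2*h - 15)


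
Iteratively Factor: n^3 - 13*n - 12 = (n + 3)*(n^2 - 3*n - 4) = (n - 4)*(n + 3)*(n + 1)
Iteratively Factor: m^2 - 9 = (m + 3)*(m - 3)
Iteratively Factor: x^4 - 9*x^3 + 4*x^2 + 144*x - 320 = (x - 4)*(x^3 - 5*x^2 - 16*x + 80) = (x - 5)*(x - 4)*(x^2 - 16) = (x - 5)*(x - 4)*(x + 4)*(x - 4)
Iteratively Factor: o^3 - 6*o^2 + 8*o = (o)*(o^2 - 6*o + 8) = o*(o - 4)*(o - 2)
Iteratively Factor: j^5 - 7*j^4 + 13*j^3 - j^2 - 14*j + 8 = (j + 1)*(j^4 - 8*j^3 + 21*j^2 - 22*j + 8) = (j - 4)*(j + 1)*(j^3 - 4*j^2 + 5*j - 2) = (j - 4)*(j - 1)*(j + 1)*(j^2 - 3*j + 2) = (j - 4)*(j - 1)^2*(j + 1)*(j - 2)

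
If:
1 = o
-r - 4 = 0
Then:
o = 1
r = -4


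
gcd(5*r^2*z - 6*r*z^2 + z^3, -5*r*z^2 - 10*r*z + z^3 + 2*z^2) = -5*r*z + z^2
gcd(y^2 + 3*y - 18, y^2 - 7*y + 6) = 1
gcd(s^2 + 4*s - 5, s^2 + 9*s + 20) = s + 5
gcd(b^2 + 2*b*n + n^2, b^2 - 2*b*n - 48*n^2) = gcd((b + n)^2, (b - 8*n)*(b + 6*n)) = 1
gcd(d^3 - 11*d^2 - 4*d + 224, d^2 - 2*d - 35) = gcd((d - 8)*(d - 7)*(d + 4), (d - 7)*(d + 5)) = d - 7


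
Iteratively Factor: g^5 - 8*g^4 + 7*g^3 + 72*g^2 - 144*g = (g - 4)*(g^4 - 4*g^3 - 9*g^2 + 36*g) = g*(g - 4)*(g^3 - 4*g^2 - 9*g + 36) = g*(g - 4)^2*(g^2 - 9) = g*(g - 4)^2*(g + 3)*(g - 3)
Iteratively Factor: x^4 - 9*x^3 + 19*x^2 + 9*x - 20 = (x + 1)*(x^3 - 10*x^2 + 29*x - 20) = (x - 4)*(x + 1)*(x^2 - 6*x + 5) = (x - 5)*(x - 4)*(x + 1)*(x - 1)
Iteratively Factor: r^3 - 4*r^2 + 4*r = (r - 2)*(r^2 - 2*r) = r*(r - 2)*(r - 2)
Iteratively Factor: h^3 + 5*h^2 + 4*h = (h + 4)*(h^2 + h) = (h + 1)*(h + 4)*(h)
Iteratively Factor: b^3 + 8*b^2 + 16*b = (b)*(b^2 + 8*b + 16) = b*(b + 4)*(b + 4)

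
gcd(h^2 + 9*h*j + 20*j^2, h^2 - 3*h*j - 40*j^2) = h + 5*j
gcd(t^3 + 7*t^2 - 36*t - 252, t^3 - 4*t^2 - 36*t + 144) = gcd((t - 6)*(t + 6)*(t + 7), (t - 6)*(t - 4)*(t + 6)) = t^2 - 36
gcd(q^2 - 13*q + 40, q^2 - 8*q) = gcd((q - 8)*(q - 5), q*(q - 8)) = q - 8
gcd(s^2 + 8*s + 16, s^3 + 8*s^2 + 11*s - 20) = s + 4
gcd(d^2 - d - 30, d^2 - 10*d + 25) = 1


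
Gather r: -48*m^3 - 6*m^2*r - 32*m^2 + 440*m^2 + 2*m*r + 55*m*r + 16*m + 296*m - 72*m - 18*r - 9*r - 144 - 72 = -48*m^3 + 408*m^2 + 240*m + r*(-6*m^2 + 57*m - 27) - 216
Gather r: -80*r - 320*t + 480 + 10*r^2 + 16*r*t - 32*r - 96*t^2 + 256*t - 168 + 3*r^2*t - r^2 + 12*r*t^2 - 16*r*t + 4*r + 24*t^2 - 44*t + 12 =r^2*(3*t + 9) + r*(12*t^2 - 108) - 72*t^2 - 108*t + 324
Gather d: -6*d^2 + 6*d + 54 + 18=-6*d^2 + 6*d + 72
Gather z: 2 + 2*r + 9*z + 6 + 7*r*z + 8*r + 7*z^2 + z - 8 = 10*r + 7*z^2 + z*(7*r + 10)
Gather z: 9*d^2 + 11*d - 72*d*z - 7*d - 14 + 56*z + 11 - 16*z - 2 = 9*d^2 + 4*d + z*(40 - 72*d) - 5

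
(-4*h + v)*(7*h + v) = -28*h^2 + 3*h*v + v^2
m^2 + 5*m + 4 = (m + 1)*(m + 4)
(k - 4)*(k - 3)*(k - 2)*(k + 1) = k^4 - 8*k^3 + 17*k^2 + 2*k - 24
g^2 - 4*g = g*(g - 4)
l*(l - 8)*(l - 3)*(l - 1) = l^4 - 12*l^3 + 35*l^2 - 24*l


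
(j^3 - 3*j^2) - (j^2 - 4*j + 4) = j^3 - 4*j^2 + 4*j - 4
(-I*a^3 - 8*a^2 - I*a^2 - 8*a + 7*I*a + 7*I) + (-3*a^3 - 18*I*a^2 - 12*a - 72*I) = -3*a^3 - I*a^3 - 8*a^2 - 19*I*a^2 - 20*a + 7*I*a - 65*I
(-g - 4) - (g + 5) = -2*g - 9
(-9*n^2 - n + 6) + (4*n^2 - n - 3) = -5*n^2 - 2*n + 3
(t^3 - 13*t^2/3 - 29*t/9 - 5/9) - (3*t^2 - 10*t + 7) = t^3 - 22*t^2/3 + 61*t/9 - 68/9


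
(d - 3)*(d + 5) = d^2 + 2*d - 15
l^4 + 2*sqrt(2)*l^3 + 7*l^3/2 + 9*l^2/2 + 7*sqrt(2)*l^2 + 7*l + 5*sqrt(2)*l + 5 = (l + 1)*(l + 5/2)*(l + sqrt(2))^2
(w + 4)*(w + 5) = w^2 + 9*w + 20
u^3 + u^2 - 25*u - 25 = (u - 5)*(u + 1)*(u + 5)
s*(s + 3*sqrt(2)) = s^2 + 3*sqrt(2)*s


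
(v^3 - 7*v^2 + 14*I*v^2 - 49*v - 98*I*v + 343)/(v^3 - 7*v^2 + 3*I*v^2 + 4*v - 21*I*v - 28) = (v^2 + 14*I*v - 49)/(v^2 + 3*I*v + 4)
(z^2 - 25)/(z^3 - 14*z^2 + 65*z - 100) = (z + 5)/(z^2 - 9*z + 20)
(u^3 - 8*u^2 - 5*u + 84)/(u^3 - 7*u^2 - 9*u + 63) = (u - 4)/(u - 3)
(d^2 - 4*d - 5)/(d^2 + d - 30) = (d + 1)/(d + 6)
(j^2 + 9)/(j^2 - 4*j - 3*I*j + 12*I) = (j + 3*I)/(j - 4)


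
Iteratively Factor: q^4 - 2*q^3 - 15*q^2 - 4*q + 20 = (q + 2)*(q^3 - 4*q^2 - 7*q + 10) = (q + 2)^2*(q^2 - 6*q + 5) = (q - 1)*(q + 2)^2*(q - 5)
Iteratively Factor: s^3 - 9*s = (s + 3)*(s^2 - 3*s) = (s - 3)*(s + 3)*(s)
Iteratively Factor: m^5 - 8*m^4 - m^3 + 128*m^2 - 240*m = (m - 4)*(m^4 - 4*m^3 - 17*m^2 + 60*m) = (m - 5)*(m - 4)*(m^3 + m^2 - 12*m) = (m - 5)*(m - 4)*(m - 3)*(m^2 + 4*m) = m*(m - 5)*(m - 4)*(m - 3)*(m + 4)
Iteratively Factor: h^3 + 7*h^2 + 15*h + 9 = (h + 3)*(h^2 + 4*h + 3) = (h + 1)*(h + 3)*(h + 3)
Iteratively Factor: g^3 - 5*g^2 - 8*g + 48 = (g - 4)*(g^2 - g - 12) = (g - 4)*(g + 3)*(g - 4)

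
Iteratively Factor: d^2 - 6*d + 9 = (d - 3)*(d - 3)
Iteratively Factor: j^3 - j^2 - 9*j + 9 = (j - 1)*(j^2 - 9) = (j - 1)*(j + 3)*(j - 3)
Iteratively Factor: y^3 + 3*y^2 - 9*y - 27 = (y - 3)*(y^2 + 6*y + 9) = (y - 3)*(y + 3)*(y + 3)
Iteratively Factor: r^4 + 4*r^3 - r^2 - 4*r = (r - 1)*(r^3 + 5*r^2 + 4*r) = (r - 1)*(r + 1)*(r^2 + 4*r) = (r - 1)*(r + 1)*(r + 4)*(r)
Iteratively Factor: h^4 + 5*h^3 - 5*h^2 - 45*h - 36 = (h - 3)*(h^3 + 8*h^2 + 19*h + 12) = (h - 3)*(h + 3)*(h^2 + 5*h + 4) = (h - 3)*(h + 1)*(h + 3)*(h + 4)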